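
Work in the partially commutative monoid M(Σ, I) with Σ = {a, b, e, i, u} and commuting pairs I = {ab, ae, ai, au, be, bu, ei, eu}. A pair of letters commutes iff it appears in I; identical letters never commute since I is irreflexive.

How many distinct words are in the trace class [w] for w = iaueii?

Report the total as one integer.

piece 0:i — minimal
piece 1:a — minimal
piece 2:u rests on {0:i}
piece 3:e — minimal
piece 4:i rests on {2:u}
piece 5:i rests on {4:i}
minimal pieces: {0:i, 1:a, 3:e}
ways to finish when only these pieces remain (= sum over removing one remaining piece with nothing left below it):
  1 left: {1}→1  {3}→1  {5}→1
  2 left: {1,3}→2  {1,5}→2  {3,5}→2  {4,5}→1
  3 left: {1,3,5}→6  {1,4,5}→3  {2,4,5}→1  {3,4,5}→3
  4 left: {0,2,4,5}→1  {1,2,4,5}→4  {1,3,4,5}→12  {2,3,4,5}→4
  placing 0:i first → 20 extensions
  placing 1:a first → 5 extensions
  placing 3:e first → 5 extensions
total linear extensions = 30

30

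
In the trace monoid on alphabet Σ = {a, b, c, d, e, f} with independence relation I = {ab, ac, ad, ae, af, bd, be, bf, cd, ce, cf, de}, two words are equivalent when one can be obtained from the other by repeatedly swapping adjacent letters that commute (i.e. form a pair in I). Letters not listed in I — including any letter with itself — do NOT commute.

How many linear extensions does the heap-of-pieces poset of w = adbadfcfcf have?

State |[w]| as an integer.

2520

piece 0:a — minimal
piece 1:d — minimal
piece 2:b — minimal
piece 3:a rests on {0:a}
piece 4:d rests on {1:d}
piece 5:f rests on {4:d}
piece 6:c rests on {2:b}
piece 7:f rests on {5:f}
piece 8:c rests on {6:c}
piece 9:f rests on {7:f}
minimal pieces: {0:a, 1:d, 2:b}
ways to finish when only these pieces remain (= sum over removing one remaining piece with nothing left below it):
  1 left: {3}→1  {8}→1  {9}→1
  2 left: {0,3}→1  {3,8}→2  {3,9}→2  {6,8}→1  {7,9}→1  {8,9}→2
  3 left: {0,3,8}→3  {0,3,9}→3  {2,6,8}→1  {3,6,8}→3  {3,7,9}→3  {3,8,9}→6  {5,7,9}→1  {6,8,9}→3  {7,8,9}→3
  4 left: {0,3,6,8}→6  {0,3,7,9}→6  {0,3,8,9}→12  {2,3,6,8}→4  {2,6,8,9}→4  {3,5,7,9}→4  {3,6,8,9}→12  {3,7,8,9}→12  {4,5,7,9}→1  {5,7,8,9}→4  {6,7,8,9}→6
  5 left: {0,2,3,6,8}→10  {0,3,5,7,9}→10  {0,3,6,8,9}→30  {0,3,7,8,9}→30  {1,4,5,7,9}→1  {2,3,6,8,9}→20  {2,6,7,8,9}→10  {3,4,5,7,9}→5  {3,5,7,8,9}→20  {3,6,7,8,9}→30  {4,5,7,8,9}→5  {5,6,7,8,9}→10
  6 left: {0,2,3,6,8,9}→60  {0,3,4,5,7,9}→15  {0,3,5,7,8,9}→60  {0,3,6,7,8,9}→90  {1,3,4,5,7,9}→6  {1,4,5,7,8,9}→6  {2,3,6,7,8,9}→60  {2,5,6,7,8,9}→20  {3,4,5,7,8,9}→30  {3,5,6,7,8,9}→60  {4,5,6,7,8,9}→15
  7 left: {0,1,3,4,5,7,9}→21  {0,2,3,6,7,8,9}→210  {0,3,4,5,7,8,9}→105  {0,3,5,6,7,8,9}→210  {1,3,4,5,7,8,9}→42  {1,4,5,6,7,8,9}→21  {2,3,5,6,7,8,9}→140  {2,4,5,6,7,8,9}→35  {3,4,5,6,7,8,9}→105
  8 left: {0,1,3,4,5,7,8,9}→168  {0,2,3,5,6,7,8,9}→560  {0,3,4,5,6,7,8,9}→420  {1,2,4,5,6,7,8,9}→56  {1,3,4,5,6,7,8,9}→168  {2,3,4,5,6,7,8,9}→280
  placing 0:a first → 504 extensions
  placing 1:d first → 1260 extensions
  placing 2:b first → 756 extensions
total linear extensions = 2520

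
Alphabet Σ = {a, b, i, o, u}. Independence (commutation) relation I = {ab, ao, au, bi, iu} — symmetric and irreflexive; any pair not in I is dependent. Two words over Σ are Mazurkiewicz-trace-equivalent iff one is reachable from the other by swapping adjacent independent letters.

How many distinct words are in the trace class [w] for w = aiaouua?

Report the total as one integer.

#0=a has no predecessor
#1=i depends on [0:a]
#2=a depends on [1:i]
#3=o depends on [1:i]
#4=u depends on [3:o]
#5=u depends on [4:u]
#6=a depends on [2:a]
sources: [0:a]
N(rest) = Σ N(rest − s) over sources s of rest; N(one piece) = 1:
  size 1 → [5]=1  [6]=1
  size 2 → [2,6]=1  [4,5]=1  [5,6]=2
  size 3 → [2,5,6]=3  [3,4,5]=1  [4,5,6]=3
  size 4 → [2,4,5,6]=6  [3,4,5,6]=4
  size 5 → [2,3,4,5,6]=10
  first=0(a) contributes 10

10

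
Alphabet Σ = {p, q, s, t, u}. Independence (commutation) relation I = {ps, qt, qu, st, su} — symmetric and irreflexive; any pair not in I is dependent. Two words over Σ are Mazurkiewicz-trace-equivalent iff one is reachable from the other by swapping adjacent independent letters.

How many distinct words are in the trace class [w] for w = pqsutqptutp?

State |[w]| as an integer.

drop 0:p onto floor
drop 1:q onto {0:p}
drop 2:s onto {1:q}
drop 3:u onto {0:p}
drop 4:t onto {3:u}
drop 5:q onto {2:s}
drop 6:p onto {4:t, 5:q}
drop 7:t onto {6:p}
drop 8:u onto {7:t}
drop 9:t onto {8:u}
drop 10:p onto {9:t}
ground layer = {0:p}
drop-orders for the pieces not yet dropped (sum over which currently-grounded one goes next):
  1 to go: {10} 1
  2 to go: {9,10} 1
  3 to go: {8,9,10} 1
  4 to go: {7,8,9,10} 1
  5 to go: {6,7,8,9,10} 1
  6 to go: {4,6,7,8,9,10} 1  {5,6,7,8,9,10} 1
  7 to go: {2,5,6,7,8,9,10} 1  {3,4,6,7,8,9,10} 1  {4,5,6,7,8,9,10} 2
  8 to go: {1,2,5,6,7,8,9,10} 1  {2,4,5,6,7,8,9,10} 3  {3,4,5,6,7,8,9,10} 3
  9 to go: {1,2,4,5,6,7,8,9,10} 4  {2,3,4,5,6,7,8,9,10} 6
  if 0:p drops first: 10 orders

10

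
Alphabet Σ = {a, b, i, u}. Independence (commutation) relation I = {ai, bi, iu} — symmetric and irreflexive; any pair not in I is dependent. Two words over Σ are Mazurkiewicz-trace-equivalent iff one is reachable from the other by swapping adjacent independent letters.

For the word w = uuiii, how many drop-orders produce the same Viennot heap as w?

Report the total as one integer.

10

0(u) covers ∅
1(u) covers 0:u
2(i) covers ∅
3(i) covers 2:i
4(i) covers 3:i
floor of heap: 0:u, 2:i
completions by unplaced set U, small U first (add the entries for U minus each lowest piece of U):
  |U|=1: {1}:1  {4}:1
  |U|=2: {0,1}:1  {1,4}:2  {3,4}:1
  |U|=3: {0,1,4}:3  {1,3,4}:3  {2,3,4}:1
  start at 0(u): 4
  start at 2(i): 6
sum over floor = 10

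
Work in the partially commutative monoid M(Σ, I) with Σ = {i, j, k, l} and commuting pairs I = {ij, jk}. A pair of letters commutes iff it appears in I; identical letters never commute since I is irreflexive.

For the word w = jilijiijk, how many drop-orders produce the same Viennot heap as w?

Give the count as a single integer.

30

drop 0:j onto floor
drop 1:i onto floor
drop 2:l onto {0:j, 1:i}
drop 3:i onto {2:l}
drop 4:j onto {2:l}
drop 5:i onto {3:i}
drop 6:i onto {5:i}
drop 7:j onto {4:j}
drop 8:k onto {6:i}
ground layer = {0:j, 1:i}
drop-orders for the pieces not yet dropped (sum over which currently-grounded one goes next):
  1 to go: {7} 1  {8} 1
  2 to go: {4,7} 1  {6,8} 1  {7,8} 2
  3 to go: {4,7,8} 3  {5,6,8} 1  {6,7,8} 3
  4 to go: {3,5,6,8} 1  {4,6,7,8} 6  {5,6,7,8} 4
  5 to go: {3,5,6,7,8} 5  {4,5,6,7,8} 10
  6 to go: {3,4,5,6,7,8} 15
  7 to go: {2,3,4,5,6,7,8} 15
  if 0:j drops first: 15 orders
  if 1:i drops first: 15 orders
heap linearizations: 30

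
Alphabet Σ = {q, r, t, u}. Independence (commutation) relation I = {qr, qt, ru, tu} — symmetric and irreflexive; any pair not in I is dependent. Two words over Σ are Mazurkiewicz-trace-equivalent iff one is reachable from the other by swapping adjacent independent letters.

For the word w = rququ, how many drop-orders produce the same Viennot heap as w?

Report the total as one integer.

5

#0=r has no predecessor
#1=q has no predecessor
#2=u depends on [1:q]
#3=q depends on [2:u]
#4=u depends on [3:q]
sources: [0:r, 1:q]
N(rest) = Σ N(rest − s) over sources s of rest; N(one piece) = 1:
  size 1 → [0]=1  [4]=1
  size 2 → [0,4]=2  [3,4]=1
  size 3 → [0,3,4]=3  [2,3,4]=1
  first=0(r) contributes 1
  first=1(q) contributes 4
|[w]| = 5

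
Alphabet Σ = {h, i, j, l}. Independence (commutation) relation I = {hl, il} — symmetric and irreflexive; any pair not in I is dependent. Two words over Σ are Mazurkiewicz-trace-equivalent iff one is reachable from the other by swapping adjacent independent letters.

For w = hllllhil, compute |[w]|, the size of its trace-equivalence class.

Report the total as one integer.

0(h) covers ∅
1(l) covers ∅
2(l) covers 1:l
3(l) covers 2:l
4(l) covers 3:l
5(h) covers 0:h
6(i) covers 5:h
7(l) covers 4:l
floor of heap: 0:h, 1:l
completions by unplaced set U, small U first (add the entries for U minus each lowest piece of U):
  |U|=1: {6}:1  {7}:1
  |U|=2: {4,7}:1  {5,6}:1  {6,7}:2
  |U|=3: {0,5,6}:1  {3,4,7}:1  {4,6,7}:3  {5,6,7}:3
  |U|=4: {0,5,6,7}:4  {2,3,4,7}:1  {3,4,6,7}:4  {4,5,6,7}:6
  |U|=5: {0,4,5,6,7}:10  {1,2,3,4,7}:1  {2,3,4,6,7}:5  {3,4,5,6,7}:10
  |U|=6: {0,3,4,5,6,7}:20  {1,2,3,4,6,7}:6  {2,3,4,5,6,7}:15
  start at 0(h): 21
  start at 1(l): 35
sum over floor = 56

56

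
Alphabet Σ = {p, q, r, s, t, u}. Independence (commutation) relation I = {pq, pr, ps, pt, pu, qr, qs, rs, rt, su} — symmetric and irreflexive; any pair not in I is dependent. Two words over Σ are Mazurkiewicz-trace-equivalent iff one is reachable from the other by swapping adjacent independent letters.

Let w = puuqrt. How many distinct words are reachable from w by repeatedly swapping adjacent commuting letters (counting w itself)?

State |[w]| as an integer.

18

piece 0:p — minimal
piece 1:u — minimal
piece 2:u rests on {1:u}
piece 3:q rests on {2:u}
piece 4:r rests on {2:u}
piece 5:t rests on {3:q}
minimal pieces: {0:p, 1:u}
ways to finish when only these pieces remain (= sum over removing one remaining piece with nothing left below it):
  1 left: {0}→1  {4}→1  {5}→1
  2 left: {0,4}→2  {0,5}→2  {3,5}→1  {4,5}→2
  3 left: {0,3,5}→3  {0,4,5}→6  {3,4,5}→3
  4 left: {0,3,4,5}→12  {2,3,4,5}→3
  placing 0:p first → 3 extensions
  placing 1:u first → 15 extensions
total linear extensions = 18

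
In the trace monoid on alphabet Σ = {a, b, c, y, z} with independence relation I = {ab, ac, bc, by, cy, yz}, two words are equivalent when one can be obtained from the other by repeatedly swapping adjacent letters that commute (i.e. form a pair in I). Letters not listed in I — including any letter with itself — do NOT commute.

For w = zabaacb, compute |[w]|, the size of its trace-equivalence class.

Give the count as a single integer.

60

0(z) covers ∅
1(a) covers 0:z
2(b) covers 0:z
3(a) covers 1:a
4(a) covers 3:a
5(c) covers 0:z
6(b) covers 2:b
floor of heap: 0:z
completions by unplaced set U, small U first (add the entries for U minus each lowest piece of U):
  |U|=1: {4}:1  {5}:1  {6}:1
  |U|=2: {2,6}:1  {3,4}:1  {4,5}:2  {4,6}:2  {5,6}:2
  |U|=3: {1,3,4}:1  {2,4,6}:3  {2,5,6}:3  {3,4,5}:3  {3,4,6}:3  {4,5,6}:6
  |U|=4: {1,3,4,5}:4  {1,3,4,6}:4  {2,3,4,6}:6  {2,4,5,6}:12  {3,4,5,6}:12
  |U|=5: {1,2,3,4,6}:10  {1,3,4,5,6}:20  {2,3,4,5,6}:30
  start at 0(z): 60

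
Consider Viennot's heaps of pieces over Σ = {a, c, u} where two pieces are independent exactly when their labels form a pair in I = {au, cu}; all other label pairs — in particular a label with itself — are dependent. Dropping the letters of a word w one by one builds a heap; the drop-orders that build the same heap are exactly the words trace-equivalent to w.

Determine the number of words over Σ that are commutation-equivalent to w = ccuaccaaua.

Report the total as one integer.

45

0(c) covers ∅
1(c) covers 0:c
2(u) covers ∅
3(a) covers 1:c
4(c) covers 3:a
5(c) covers 4:c
6(a) covers 5:c
7(a) covers 6:a
8(u) covers 2:u
9(a) covers 7:a
floor of heap: 0:c, 2:u
completions by unplaced set U, small U first (add the entries for U minus each lowest piece of U):
  |U|=1: {8}:1  {9}:1
  |U|=2: {2,8}:1  {7,9}:1  {8,9}:2
  |U|=3: {2,8,9}:3  {6,7,9}:1  {7,8,9}:3
  |U|=4: {2,7,8,9}:6  {5,6,7,9}:1  {6,7,8,9}:4
  |U|=5: {2,6,7,8,9}:10  {4,5,6,7,9}:1  {5,6,7,8,9}:5
  |U|=6: {2,5,6,7,8,9}:15  {3,4,5,6,7,9}:1  {4,5,6,7,8,9}:6
  |U|=7: {1,3,4,5,6,7,9}:1  {2,4,5,6,7,8,9}:21  {3,4,5,6,7,8,9}:7
  |U|=8: {0,1,3,4,5,6,7,9}:1  {1,3,4,5,6,7,8,9}:8  {2,3,4,5,6,7,8,9}:28
  start at 0(c): 36
  start at 2(u): 9
sum over floor = 45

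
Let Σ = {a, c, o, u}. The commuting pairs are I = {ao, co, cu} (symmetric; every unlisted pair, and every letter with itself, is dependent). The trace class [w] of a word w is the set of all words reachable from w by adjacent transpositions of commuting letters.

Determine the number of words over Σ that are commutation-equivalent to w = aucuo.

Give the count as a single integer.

4

piece 0:a — minimal
piece 1:u rests on {0:a}
piece 2:c rests on {0:a}
piece 3:u rests on {1:u}
piece 4:o rests on {3:u}
minimal pieces: {0:a}
ways to finish when only these pieces remain (= sum over removing one remaining piece with nothing left below it):
  1 left: {2}→1  {4}→1
  2 left: {2,4}→2  {3,4}→1
  3 left: {1,3,4}→1  {2,3,4}→3
  placing 0:a first → 4 extensions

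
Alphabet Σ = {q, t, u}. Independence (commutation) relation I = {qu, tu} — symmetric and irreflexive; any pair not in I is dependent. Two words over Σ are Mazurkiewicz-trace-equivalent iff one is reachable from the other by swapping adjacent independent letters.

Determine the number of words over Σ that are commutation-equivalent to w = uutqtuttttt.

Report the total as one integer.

piece 0:u — minimal
piece 1:u rests on {0:u}
piece 2:t — minimal
piece 3:q rests on {2:t}
piece 4:t rests on {3:q}
piece 5:u rests on {1:u}
piece 6:t rests on {4:t}
piece 7:t rests on {6:t}
piece 8:t rests on {7:t}
piece 9:t rests on {8:t}
piece 10:t rests on {9:t}
minimal pieces: {0:u, 2:t}
ways to finish when only these pieces remain (= sum over removing one remaining piece with nothing left below it):
  1 left: {5}→1  {10}→1
  2 left: {1,5}→1  {5,10}→2  {9,10}→1
  3 left: {0,1,5}→1  {1,5,10}→3  {5,9,10}→3  {8,9,10}→1
  4 left: {0,1,5,10}→4  {1,5,9,10}→6  {5,8,9,10}→4  {7,8,9,10}→1
  5 left: {0,1,5,9,10}→10  {1,5,8,9,10}→10  {5,7,8,9,10}→5  {6,7,8,9,10}→1
  6 left: {0,1,5,8,9,10}→20  {1,5,7,8,9,10}→15  {4,6,7,8,9,10}→1  {5,6,7,8,9,10}→6
  7 left: {0,1,5,7,8,9,10}→35  {1,5,6,7,8,9,10}→21  {3,4,6,7,8,9,10}→1  {4,5,6,7,8,9,10}→7
  8 left: {0,1,5,6,7,8,9,10}→56  {1,4,5,6,7,8,9,10}→28  {2,3,4,6,7,8,9,10}→1  {3,4,5,6,7,8,9,10}→8
  9 left: {0,1,4,5,6,7,8,9,10}→84  {1,3,4,5,6,7,8,9,10}→36  {2,3,4,5,6,7,8,9,10}→9
  placing 0:u first → 45 extensions
  placing 2:t first → 120 extensions
total linear extensions = 165

165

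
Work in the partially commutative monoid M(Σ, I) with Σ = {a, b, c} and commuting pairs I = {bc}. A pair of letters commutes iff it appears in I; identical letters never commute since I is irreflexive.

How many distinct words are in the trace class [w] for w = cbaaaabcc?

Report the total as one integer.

0(c) covers ∅
1(b) covers ∅
2(a) covers 0:c, 1:b
3(a) covers 2:a
4(a) covers 3:a
5(a) covers 4:a
6(b) covers 5:a
7(c) covers 5:a
8(c) covers 7:c
floor of heap: 0:c, 1:b
completions by unplaced set U, small U first (add the entries for U minus each lowest piece of U):
  |U|=1: {6}:1  {8}:1
  |U|=2: {6,8}:2  {7,8}:1
  |U|=3: {6,7,8}:3
  |U|=4: {5,6,7,8}:3
  |U|=5: {4,5,6,7,8}:3
  |U|=6: {3,4,5,6,7,8}:3
  |U|=7: {2,3,4,5,6,7,8}:3
  start at 0(c): 3
  start at 1(b): 3
sum over floor = 6

6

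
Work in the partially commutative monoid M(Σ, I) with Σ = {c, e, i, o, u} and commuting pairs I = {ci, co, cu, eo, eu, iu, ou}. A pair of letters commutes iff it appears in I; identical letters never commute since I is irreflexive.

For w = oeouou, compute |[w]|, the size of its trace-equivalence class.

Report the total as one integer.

60

0(o) covers ∅
1(e) covers ∅
2(o) covers 0:o
3(u) covers ∅
4(o) covers 2:o
5(u) covers 3:u
floor of heap: 0:o, 1:e, 3:u
completions by unplaced set U, small U first (add the entries for U minus each lowest piece of U):
  |U|=1: {1}:1  {4}:1  {5}:1
  |U|=2: {1,4}:2  {1,5}:2  {2,4}:1  {3,5}:1  {4,5}:2
  |U|=3: {0,2,4}:1  {1,2,4}:3  {1,3,5}:3  {1,4,5}:6  {2,4,5}:3  {3,4,5}:3
  |U|=4: {0,1,2,4}:4  {0,2,4,5}:4  {1,2,4,5}:12  {1,3,4,5}:12  {2,3,4,5}:6
  start at 0(o): 30
  start at 1(e): 10
  start at 3(u): 20
sum over floor = 60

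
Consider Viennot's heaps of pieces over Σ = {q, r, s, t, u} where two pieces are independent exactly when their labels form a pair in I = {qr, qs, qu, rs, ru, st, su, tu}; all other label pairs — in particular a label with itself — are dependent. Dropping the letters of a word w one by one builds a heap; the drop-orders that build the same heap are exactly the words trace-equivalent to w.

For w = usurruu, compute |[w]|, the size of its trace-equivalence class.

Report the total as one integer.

drop 0:u onto floor
drop 1:s onto floor
drop 2:u onto {0:u}
drop 3:r onto floor
drop 4:r onto {3:r}
drop 5:u onto {2:u}
drop 6:u onto {5:u}
ground layer = {0:u, 1:s, 3:r}
drop-orders for the pieces not yet dropped (sum over which currently-grounded one goes next):
  1 to go: {1} 1  {4} 1  {6} 1
  2 to go: {1,4} 2  {1,6} 2  {3,4} 1  {4,6} 2  {5,6} 1
  3 to go: {1,3,4} 3  {1,4,6} 6  {1,5,6} 3  {2,5,6} 1  {3,4,6} 3  {4,5,6} 3
  4 to go: {0,2,5,6} 1  {1,2,5,6} 4  {1,3,4,6} 12  {1,4,5,6} 12  {2,4,5,6} 4  {3,4,5,6} 6
  5 to go: {0,1,2,5,6} 5  {0,2,4,5,6} 5  {1,2,4,5,6} 20  {1,3,4,5,6} 30  {2,3,4,5,6} 10
  if 0:u drops first: 60 orders
  if 1:s drops first: 15 orders
  if 3:r drops first: 30 orders
heap linearizations: 105

105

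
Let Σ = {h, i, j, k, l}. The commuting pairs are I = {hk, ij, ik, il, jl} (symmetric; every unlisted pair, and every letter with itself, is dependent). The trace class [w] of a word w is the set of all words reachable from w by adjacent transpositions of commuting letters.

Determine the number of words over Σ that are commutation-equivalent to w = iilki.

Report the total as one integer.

10

#0=i has no predecessor
#1=i depends on [0:i]
#2=l has no predecessor
#3=k depends on [2:l]
#4=i depends on [1:i]
sources: [0:i, 2:l]
N(rest) = Σ N(rest − s) over sources s of rest; N(one piece) = 1:
  size 1 → [3]=1  [4]=1
  size 2 → [1,4]=1  [2,3]=1  [3,4]=2
  size 3 → [0,1,4]=1  [1,3,4]=3  [2,3,4]=3
  first=0(i) contributes 6
  first=2(l) contributes 4
|[w]| = 10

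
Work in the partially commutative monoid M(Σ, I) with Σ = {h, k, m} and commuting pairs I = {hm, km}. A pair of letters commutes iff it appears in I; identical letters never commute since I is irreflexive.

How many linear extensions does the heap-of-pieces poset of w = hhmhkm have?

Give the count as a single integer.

drop 0:h onto floor
drop 1:h onto {0:h}
drop 2:m onto floor
drop 3:h onto {1:h}
drop 4:k onto {3:h}
drop 5:m onto {2:m}
ground layer = {0:h, 2:m}
drop-orders for the pieces not yet dropped (sum over which currently-grounded one goes next):
  1 to go: {4} 1  {5} 1
  2 to go: {2,5} 1  {3,4} 1  {4,5} 2
  3 to go: {1,3,4} 1  {2,4,5} 3  {3,4,5} 3
  4 to go: {0,1,3,4} 1  {1,3,4,5} 4  {2,3,4,5} 6
  if 0:h drops first: 10 orders
  if 2:m drops first: 5 orders
heap linearizations: 15

15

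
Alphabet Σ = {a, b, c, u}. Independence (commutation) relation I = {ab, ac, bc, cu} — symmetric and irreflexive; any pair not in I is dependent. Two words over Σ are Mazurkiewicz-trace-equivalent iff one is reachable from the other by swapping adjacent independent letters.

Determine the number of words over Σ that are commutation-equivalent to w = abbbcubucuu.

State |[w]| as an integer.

220

drop 0:a onto floor
drop 1:b onto floor
drop 2:b onto {1:b}
drop 3:b onto {2:b}
drop 4:c onto floor
drop 5:u onto {0:a, 3:b}
drop 6:b onto {5:u}
drop 7:u onto {6:b}
drop 8:c onto {4:c}
drop 9:u onto {7:u}
drop 10:u onto {9:u}
ground layer = {0:a, 1:b, 4:c}
drop-orders for the pieces not yet dropped (sum over which currently-grounded one goes next):
  1 to go: {8} 1  {10} 1
  2 to go: {4,8} 1  {8,10} 2  {9,10} 1
  3 to go: {4,8,10} 3  {7,9,10} 1  {8,9,10} 3
  4 to go: {4,8,9,10} 6  {6,7,9,10} 1  {7,8,9,10} 4
  5 to go: {4,7,8,9,10} 10  {5,6,7,9,10} 1  {6,7,8,9,10} 5
  6 to go: {0,5,6,7,9,10} 1  {3,5,6,7,9,10} 1  {4,6,7,8,9,10} 15  {5,6,7,8,9,10} 6
  7 to go: {0,3,5,6,7,9,10} 2  {0,5,6,7,8,9,10} 7  {2,3,5,6,7,9,10} 1  {3,5,6,7,8,9,10} 7  {4,5,6,7,8,9,10} 21
  8 to go: {0,2,3,5,6,7,9,10} 3  {0,3,5,6,7,8,9,10} 16  {0,4,5,6,7,8,9,10} 28  {1,2,3,5,6,7,9,10} 1  {2,3,5,6,7,8,9,10} 8  {3,4,5,6,7,8,9,10} 28
  9 to go: {0,1,2,3,5,6,7,9,10} 4  {0,2,3,5,6,7,8,9,10} 27  {0,3,4,5,6,7,8,9,10} 72  {1,2,3,5,6,7,8,9,10} 9  {2,3,4,5,6,7,8,9,10} 36
  if 0:a drops first: 45 orders
  if 1:b drops first: 135 orders
  if 4:c drops first: 40 orders
heap linearizations: 220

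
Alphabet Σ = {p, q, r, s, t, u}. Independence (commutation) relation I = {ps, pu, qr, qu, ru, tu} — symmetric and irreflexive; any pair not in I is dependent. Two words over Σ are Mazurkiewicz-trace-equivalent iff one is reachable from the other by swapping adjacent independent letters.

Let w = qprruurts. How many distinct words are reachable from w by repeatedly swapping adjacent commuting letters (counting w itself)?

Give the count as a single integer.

28

0(q) covers ∅
1(p) covers 0:q
2(r) covers 1:p
3(r) covers 2:r
4(u) covers ∅
5(u) covers 4:u
6(r) covers 3:r
7(t) covers 6:r
8(s) covers 5:u, 7:t
floor of heap: 0:q, 4:u
completions by unplaced set U, small U first (add the entries for U minus each lowest piece of U):
  |U|=1: {8}:1
  |U|=2: {5,8}:1  {7,8}:1
  |U|=3: {4,5,8}:1  {5,7,8}:2  {6,7,8}:1
  |U|=4: {3,6,7,8}:1  {4,5,7,8}:3  {5,6,7,8}:3
  |U|=5: {2,3,6,7,8}:1  {3,5,6,7,8}:4  {4,5,6,7,8}:6
  |U|=6: {1,2,3,6,7,8}:1  {2,3,5,6,7,8}:5  {3,4,5,6,7,8}:10
  |U|=7: {0,1,2,3,6,7,8}:1  {1,2,3,5,6,7,8}:6  {2,3,4,5,6,7,8}:15
  start at 0(q): 21
  start at 4(u): 7
sum over floor = 28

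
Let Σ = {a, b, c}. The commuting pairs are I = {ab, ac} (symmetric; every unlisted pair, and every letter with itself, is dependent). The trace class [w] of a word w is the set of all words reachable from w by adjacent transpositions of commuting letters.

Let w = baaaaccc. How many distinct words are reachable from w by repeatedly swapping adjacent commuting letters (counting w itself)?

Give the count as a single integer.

drop 0:b onto floor
drop 1:a onto floor
drop 2:a onto {1:a}
drop 3:a onto {2:a}
drop 4:a onto {3:a}
drop 5:c onto {0:b}
drop 6:c onto {5:c}
drop 7:c onto {6:c}
ground layer = {0:b, 1:a}
drop-orders for the pieces not yet dropped (sum over which currently-grounded one goes next):
  1 to go: {4} 1  {7} 1
  2 to go: {3,4} 1  {4,7} 2  {6,7} 1
  3 to go: {2,3,4} 1  {3,4,7} 3  {4,6,7} 3  {5,6,7} 1
  4 to go: {0,5,6,7} 1  {1,2,3,4} 1  {2,3,4,7} 4  {3,4,6,7} 6  {4,5,6,7} 4
  5 to go: {0,4,5,6,7} 5  {1,2,3,4,7} 5  {2,3,4,6,7} 10  {3,4,5,6,7} 10
  6 to go: {0,3,4,5,6,7} 15  {1,2,3,4,6,7} 15  {2,3,4,5,6,7} 20
  if 0:b drops first: 35 orders
  if 1:a drops first: 35 orders
heap linearizations: 70

70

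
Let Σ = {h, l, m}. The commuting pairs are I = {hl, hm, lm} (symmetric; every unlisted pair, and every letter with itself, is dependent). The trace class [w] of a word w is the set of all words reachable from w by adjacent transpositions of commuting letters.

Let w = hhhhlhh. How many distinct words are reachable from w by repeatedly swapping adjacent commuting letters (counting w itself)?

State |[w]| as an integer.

#0=h has no predecessor
#1=h depends on [0:h]
#2=h depends on [1:h]
#3=h depends on [2:h]
#4=l has no predecessor
#5=h depends on [3:h]
#6=h depends on [5:h]
sources: [0:h, 4:l]
N(rest) = Σ N(rest − s) over sources s of rest; N(one piece) = 1:
  size 1 → [4]=1  [6]=1
  size 2 → [4,6]=2  [5,6]=1
  size 3 → [3,5,6]=1  [4,5,6]=3
  size 4 → [2,3,5,6]=1  [3,4,5,6]=4
  size 5 → [1,2,3,5,6]=1  [2,3,4,5,6]=5
  first=0(h) contributes 6
  first=4(l) contributes 1
|[w]| = 7

7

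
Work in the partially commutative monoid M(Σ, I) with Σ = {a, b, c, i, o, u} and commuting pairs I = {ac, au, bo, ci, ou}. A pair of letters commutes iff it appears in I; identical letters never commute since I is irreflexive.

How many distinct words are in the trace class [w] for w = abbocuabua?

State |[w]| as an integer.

18

piece 0:a — minimal
piece 1:b rests on {0:a}
piece 2:b rests on {1:b}
piece 3:o rests on {0:a}
piece 4:c rests on {2:b, 3:o}
piece 5:u rests on {4:c}
piece 6:a rests on {2:b, 3:o}
piece 7:b rests on {5:u, 6:a}
piece 8:u rests on {7:b}
piece 9:a rests on {7:b}
minimal pieces: {0:a}
ways to finish when only these pieces remain (= sum over removing one remaining piece with nothing left below it):
  1 left: {8}→1  {9}→1
  2 left: {8,9}→2
  3 left: {7,8,9}→2
  4 left: {5,7,8,9}→2  {6,7,8,9}→2
  5 left: {4,5,7,8,9}→2  {5,6,7,8,9}→4
  6 left: {4,5,6,7,8,9}→6
  7 left: {2,4,5,6,7,8,9}→6  {3,4,5,6,7,8,9}→6
  8 left: {1,2,4,5,6,7,8,9}→6  {2,3,4,5,6,7,8,9}→12
  placing 0:a first → 18 extensions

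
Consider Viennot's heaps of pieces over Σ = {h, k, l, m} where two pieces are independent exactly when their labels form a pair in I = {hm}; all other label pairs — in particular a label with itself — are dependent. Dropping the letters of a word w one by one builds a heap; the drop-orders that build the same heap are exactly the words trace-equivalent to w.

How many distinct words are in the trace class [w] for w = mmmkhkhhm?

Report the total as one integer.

3

0(m) covers ∅
1(m) covers 0:m
2(m) covers 1:m
3(k) covers 2:m
4(h) covers 3:k
5(k) covers 4:h
6(h) covers 5:k
7(h) covers 6:h
8(m) covers 5:k
floor of heap: 0:m
completions by unplaced set U, small U first (add the entries for U minus each lowest piece of U):
  |U|=1: {7}:1  {8}:1
  |U|=2: {6,7}:1  {7,8}:2
  |U|=3: {6,7,8}:3
  |U|=4: {5,6,7,8}:3
  |U|=5: {4,5,6,7,8}:3
  |U|=6: {3,4,5,6,7,8}:3
  |U|=7: {2,3,4,5,6,7,8}:3
  start at 0(m): 3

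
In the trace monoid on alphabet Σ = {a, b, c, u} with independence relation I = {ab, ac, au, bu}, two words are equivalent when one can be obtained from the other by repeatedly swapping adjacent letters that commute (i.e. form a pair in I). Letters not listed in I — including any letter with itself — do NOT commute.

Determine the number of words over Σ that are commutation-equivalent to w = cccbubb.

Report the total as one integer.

drop 0:c onto floor
drop 1:c onto {0:c}
drop 2:c onto {1:c}
drop 3:b onto {2:c}
drop 4:u onto {2:c}
drop 5:b onto {3:b}
drop 6:b onto {5:b}
ground layer = {0:c}
drop-orders for the pieces not yet dropped (sum over which currently-grounded one goes next):
  1 to go: {4} 1  {6} 1
  2 to go: {4,6} 2  {5,6} 1
  3 to go: {3,5,6} 1  {4,5,6} 3
  4 to go: {3,4,5,6} 4
  5 to go: {2,3,4,5,6} 4
  if 0:c drops first: 4 orders

4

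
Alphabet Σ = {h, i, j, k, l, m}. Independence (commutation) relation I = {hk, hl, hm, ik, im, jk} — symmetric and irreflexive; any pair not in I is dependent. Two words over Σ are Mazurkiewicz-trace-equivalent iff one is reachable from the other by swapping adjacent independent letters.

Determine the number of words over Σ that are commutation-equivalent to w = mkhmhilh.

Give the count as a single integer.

55

#0=m has no predecessor
#1=k depends on [0:m]
#2=h has no predecessor
#3=m depends on [1:k]
#4=h depends on [2:h]
#5=i depends on [4:h]
#6=l depends on [3:m, 5:i]
#7=h depends on [5:i]
sources: [0:m, 2:h]
N(rest) = Σ N(rest − s) over sources s of rest; N(one piece) = 1:
  size 1 → [6]=1  [7]=1
  size 2 → [3,6]=1  [6,7]=2
  size 3 → [1,3,6]=1  [3,6,7]=3  [5,6,7]=2
  size 4 → [0,1,3,6]=1  [1,3,6,7]=4  [3,5,6,7]=5  [4,5,6,7]=2
  size 5 → [0,1,3,6,7]=5  [1,3,5,6,7]=9  [2,4,5,6,7]=2  [3,4,5,6,7]=7
  size 6 → [0,1,3,5,6,7]=14  [1,3,4,5,6,7]=16  [2,3,4,5,6,7]=9
  first=0(m) contributes 25
  first=2(h) contributes 30
|[w]| = 55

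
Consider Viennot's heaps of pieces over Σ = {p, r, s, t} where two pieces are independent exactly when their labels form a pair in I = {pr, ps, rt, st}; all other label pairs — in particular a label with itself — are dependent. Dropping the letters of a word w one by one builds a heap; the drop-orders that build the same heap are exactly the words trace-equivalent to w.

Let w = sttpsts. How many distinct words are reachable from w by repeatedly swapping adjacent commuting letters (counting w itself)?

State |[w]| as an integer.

35

0(s) covers ∅
1(t) covers ∅
2(t) covers 1:t
3(p) covers 2:t
4(s) covers 0:s
5(t) covers 3:p
6(s) covers 4:s
floor of heap: 0:s, 1:t
completions by unplaced set U, small U first (add the entries for U minus each lowest piece of U):
  |U|=1: {5}:1  {6}:1
  |U|=2: {3,5}:1  {4,6}:1  {5,6}:2
  |U|=3: {0,4,6}:1  {2,3,5}:1  {3,5,6}:3  {4,5,6}:3
  |U|=4: {0,4,5,6}:4  {1,2,3,5}:1  {2,3,5,6}:4  {3,4,5,6}:6
  |U|=5: {0,3,4,5,6}:10  {1,2,3,5,6}:5  {2,3,4,5,6}:10
  start at 0(s): 15
  start at 1(t): 20
sum over floor = 35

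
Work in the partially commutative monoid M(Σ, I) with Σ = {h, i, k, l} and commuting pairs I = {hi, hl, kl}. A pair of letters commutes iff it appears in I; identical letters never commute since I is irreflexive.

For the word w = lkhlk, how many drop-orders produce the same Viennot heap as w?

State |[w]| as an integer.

0(l) covers ∅
1(k) covers ∅
2(h) covers 1:k
3(l) covers 0:l
4(k) covers 2:h
floor of heap: 0:l, 1:k
completions by unplaced set U, small U first (add the entries for U minus each lowest piece of U):
  |U|=1: {3}:1  {4}:1
  |U|=2: {0,3}:1  {2,4}:1  {3,4}:2
  |U|=3: {0,3,4}:3  {1,2,4}:1  {2,3,4}:3
  start at 0(l): 4
  start at 1(k): 6
sum over floor = 10

10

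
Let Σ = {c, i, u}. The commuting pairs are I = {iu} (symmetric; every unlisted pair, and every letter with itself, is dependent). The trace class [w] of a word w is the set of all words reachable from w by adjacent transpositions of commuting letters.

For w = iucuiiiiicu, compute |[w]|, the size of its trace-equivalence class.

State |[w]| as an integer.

0(i) covers ∅
1(u) covers ∅
2(c) covers 0:i, 1:u
3(u) covers 2:c
4(i) covers 2:c
5(i) covers 4:i
6(i) covers 5:i
7(i) covers 6:i
8(i) covers 7:i
9(c) covers 3:u, 8:i
10(u) covers 9:c
floor of heap: 0:i, 1:u
completions by unplaced set U, small U first (add the entries for U minus each lowest piece of U):
  |U|=1: {10}:1
  |U|=2: {9,10}:1
  |U|=3: {3,9,10}:1  {8,9,10}:1
  |U|=4: {3,8,9,10}:2  {7,8,9,10}:1
  |U|=5: {3,7,8,9,10}:3  {6,7,8,9,10}:1
  |U|=6: {3,6,7,8,9,10}:4  {5,6,7,8,9,10}:1
  |U|=7: {3,5,6,7,8,9,10}:5  {4,5,6,7,8,9,10}:1
  |U|=8: {3,4,5,6,7,8,9,10}:6
  |U|=9: {2,3,4,5,6,7,8,9,10}:6
  start at 0(i): 6
  start at 1(u): 6
sum over floor = 12

12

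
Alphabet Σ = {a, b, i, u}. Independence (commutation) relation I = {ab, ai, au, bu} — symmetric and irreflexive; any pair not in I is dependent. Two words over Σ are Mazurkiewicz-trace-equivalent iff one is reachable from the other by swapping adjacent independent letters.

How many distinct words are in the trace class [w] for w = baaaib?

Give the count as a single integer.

drop 0:b onto floor
drop 1:a onto floor
drop 2:a onto {1:a}
drop 3:a onto {2:a}
drop 4:i onto {0:b}
drop 5:b onto {4:i}
ground layer = {0:b, 1:a}
drop-orders for the pieces not yet dropped (sum over which currently-grounded one goes next):
  1 to go: {3} 1  {5} 1
  2 to go: {2,3} 1  {3,5} 2  {4,5} 1
  3 to go: {0,4,5} 1  {1,2,3} 1  {2,3,5} 3  {3,4,5} 3
  4 to go: {0,3,4,5} 4  {1,2,3,5} 4  {2,3,4,5} 6
  if 0:b drops first: 10 orders
  if 1:a drops first: 10 orders
heap linearizations: 20

20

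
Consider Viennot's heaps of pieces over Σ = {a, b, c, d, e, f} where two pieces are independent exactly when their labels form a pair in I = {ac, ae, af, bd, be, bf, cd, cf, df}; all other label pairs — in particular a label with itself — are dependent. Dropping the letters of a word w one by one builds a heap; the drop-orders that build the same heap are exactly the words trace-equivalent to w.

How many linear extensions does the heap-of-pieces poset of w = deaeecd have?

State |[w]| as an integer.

0(d) covers ∅
1(e) covers 0:d
2(a) covers 0:d
3(e) covers 1:e
4(e) covers 3:e
5(c) covers 4:e
6(d) covers 2:a, 4:e
floor of heap: 0:d
completions by unplaced set U, small U first (add the entries for U minus each lowest piece of U):
  |U|=1: {5}:1  {6}:1
  |U|=2: {2,6}:1  {5,6}:2
  |U|=3: {2,5,6}:3  {4,5,6}:2
  |U|=4: {2,4,5,6}:5  {3,4,5,6}:2
  |U|=5: {1,3,4,5,6}:2  {2,3,4,5,6}:7
  start at 0(d): 9

9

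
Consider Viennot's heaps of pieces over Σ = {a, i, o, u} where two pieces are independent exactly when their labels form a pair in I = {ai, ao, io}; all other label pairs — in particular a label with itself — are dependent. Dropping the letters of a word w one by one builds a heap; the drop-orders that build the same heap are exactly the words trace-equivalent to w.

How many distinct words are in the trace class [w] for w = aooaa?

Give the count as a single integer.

0(a) covers ∅
1(o) covers ∅
2(o) covers 1:o
3(a) covers 0:a
4(a) covers 3:a
floor of heap: 0:a, 1:o
completions by unplaced set U, small U first (add the entries for U minus each lowest piece of U):
  |U|=1: {2}:1  {4}:1
  |U|=2: {1,2}:1  {2,4}:2  {3,4}:1
  |U|=3: {0,3,4}:1  {1,2,4}:3  {2,3,4}:3
  start at 0(a): 6
  start at 1(o): 4
sum over floor = 10

10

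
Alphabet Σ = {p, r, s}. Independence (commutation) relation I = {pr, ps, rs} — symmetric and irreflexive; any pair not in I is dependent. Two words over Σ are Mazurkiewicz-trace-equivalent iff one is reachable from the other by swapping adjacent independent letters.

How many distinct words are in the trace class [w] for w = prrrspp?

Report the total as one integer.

0(p) covers ∅
1(r) covers ∅
2(r) covers 1:r
3(r) covers 2:r
4(s) covers ∅
5(p) covers 0:p
6(p) covers 5:p
floor of heap: 0:p, 1:r, 4:s
completions by unplaced set U, small U first (add the entries for U minus each lowest piece of U):
  |U|=1: {3}:1  {4}:1  {6}:1
  |U|=2: {2,3}:1  {3,4}:2  {3,6}:2  {4,6}:2  {5,6}:1
  |U|=3: {0,5,6}:1  {1,2,3}:1  {2,3,4}:3  {2,3,6}:3  {3,4,6}:6  {3,5,6}:3  {4,5,6}:3
  |U|=4: {0,3,5,6}:4  {0,4,5,6}:4  {1,2,3,4}:4  {1,2,3,6}:4  {2,3,4,6}:12  {2,3,5,6}:6  {3,4,5,6}:12
  |U|=5: {0,2,3,5,6}:10  {0,3,4,5,6}:20  {1,2,3,4,6}:20  {1,2,3,5,6}:10  {2,3,4,5,6}:30
  start at 0(p): 60
  start at 1(r): 60
  start at 4(s): 20
sum over floor = 140

140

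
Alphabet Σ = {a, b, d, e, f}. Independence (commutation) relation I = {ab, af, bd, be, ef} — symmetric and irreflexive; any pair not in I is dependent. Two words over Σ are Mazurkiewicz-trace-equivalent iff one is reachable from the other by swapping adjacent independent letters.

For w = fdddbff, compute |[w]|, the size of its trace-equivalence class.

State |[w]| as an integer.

4

#0=f has no predecessor
#1=d depends on [0:f]
#2=d depends on [1:d]
#3=d depends on [2:d]
#4=b depends on [0:f]
#5=f depends on [3:d, 4:b]
#6=f depends on [5:f]
sources: [0:f]
N(rest) = Σ N(rest − s) over sources s of rest; N(one piece) = 1:
  size 1 → [6]=1
  size 2 → [5,6]=1
  size 3 → [3,5,6]=1  [4,5,6]=1
  size 4 → [2,3,5,6]=1  [3,4,5,6]=2
  size 5 → [1,2,3,5,6]=1  [2,3,4,5,6]=3
  first=0(f) contributes 4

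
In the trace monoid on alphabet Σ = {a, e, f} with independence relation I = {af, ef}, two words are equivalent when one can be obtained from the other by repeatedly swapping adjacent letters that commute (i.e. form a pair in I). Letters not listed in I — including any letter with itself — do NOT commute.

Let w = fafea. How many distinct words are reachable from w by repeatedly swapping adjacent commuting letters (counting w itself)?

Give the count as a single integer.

10

drop 0:f onto floor
drop 1:a onto floor
drop 2:f onto {0:f}
drop 3:e onto {1:a}
drop 4:a onto {3:e}
ground layer = {0:f, 1:a}
drop-orders for the pieces not yet dropped (sum over which currently-grounded one goes next):
  1 to go: {2} 1  {4} 1
  2 to go: {0,2} 1  {2,4} 2  {3,4} 1
  3 to go: {0,2,4} 3  {1,3,4} 1  {2,3,4} 3
  if 0:f drops first: 4 orders
  if 1:a drops first: 6 orders
heap linearizations: 10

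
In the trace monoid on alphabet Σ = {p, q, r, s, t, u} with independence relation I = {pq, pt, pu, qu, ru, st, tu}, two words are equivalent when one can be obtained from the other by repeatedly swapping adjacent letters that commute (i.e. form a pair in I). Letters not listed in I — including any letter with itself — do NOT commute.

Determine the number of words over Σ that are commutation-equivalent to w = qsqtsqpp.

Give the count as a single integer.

piece 0:q — minimal
piece 1:s rests on {0:q}
piece 2:q rests on {1:s}
piece 3:t rests on {2:q}
piece 4:s rests on {2:q}
piece 5:q rests on {3:t, 4:s}
piece 6:p rests on {4:s}
piece 7:p rests on {6:p}
minimal pieces: {0:q}
ways to finish when only these pieces remain (= sum over removing one remaining piece with nothing left below it):
  1 left: {5}→1  {7}→1
  2 left: {3,5}→1  {5,7}→2  {6,7}→1
  3 left: {3,5,7}→3  {5,6,7}→3
  4 left: {3,5,6,7}→6  {4,5,6,7}→3
  5 left: {3,4,5,6,7}→9
  6 left: {2,3,4,5,6,7}→9
  placing 0:q first → 9 extensions

9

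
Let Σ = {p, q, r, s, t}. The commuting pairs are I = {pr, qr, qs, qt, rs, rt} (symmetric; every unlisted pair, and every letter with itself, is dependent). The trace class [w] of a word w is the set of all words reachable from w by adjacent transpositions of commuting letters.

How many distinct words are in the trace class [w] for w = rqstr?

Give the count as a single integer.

30

0(r) covers ∅
1(q) covers ∅
2(s) covers ∅
3(t) covers 2:s
4(r) covers 0:r
floor of heap: 0:r, 1:q, 2:s
completions by unplaced set U, small U first (add the entries for U minus each lowest piece of U):
  |U|=1: {1}:1  {3}:1  {4}:1
  |U|=2: {0,4}:1  {1,3}:2  {1,4}:2  {2,3}:1  {3,4}:2
  |U|=3: {0,1,4}:3  {0,3,4}:3  {1,2,3}:3  {1,3,4}:6  {2,3,4}:3
  start at 0(r): 12
  start at 1(q): 6
  start at 2(s): 12
sum over floor = 30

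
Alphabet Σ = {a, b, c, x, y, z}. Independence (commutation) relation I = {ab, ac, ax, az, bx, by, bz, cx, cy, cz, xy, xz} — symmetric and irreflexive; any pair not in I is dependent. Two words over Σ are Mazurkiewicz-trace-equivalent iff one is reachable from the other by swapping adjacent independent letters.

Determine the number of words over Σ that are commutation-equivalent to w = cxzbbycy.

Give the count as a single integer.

280

piece 0:c — minimal
piece 1:x — minimal
piece 2:z — minimal
piece 3:b rests on {0:c}
piece 4:b rests on {3:b}
piece 5:y rests on {2:z}
piece 6:c rests on {4:b}
piece 7:y rests on {5:y}
minimal pieces: {0:c, 1:x, 2:z}
ways to finish when only these pieces remain (= sum over removing one remaining piece with nothing left below it):
  1 left: {1}→1  {6}→1  {7}→1
  2 left: {1,6}→2  {1,7}→2  {4,6}→1  {5,7}→1  {6,7}→2
  3 left: {1,4,6}→3  {1,5,7}→3  {1,6,7}→6  {2,5,7}→1  {3,4,6}→1  {4,6,7}→3  {5,6,7}→3
  4 left: {0,3,4,6}→1  {1,2,5,7}→4  {1,3,4,6}→4  {1,4,6,7}→12  {1,5,6,7}→12  {2,5,6,7}→4  {3,4,6,7}→4  {4,5,6,7}→6
  5 left: {0,1,3,4,6}→5  {0,3,4,6,7}→5  {1,2,5,6,7}→20  {1,3,4,6,7}→20  {1,4,5,6,7}→30  {2,4,5,6,7}→10  {3,4,5,6,7}→10
  6 left: {0,1,3,4,6,7}→30  {0,3,4,5,6,7}→15  {1,2,4,5,6,7}→60  {1,3,4,5,6,7}→60  {2,3,4,5,6,7}→20
  placing 0:c first → 140 extensions
  placing 1:x first → 35 extensions
  placing 2:z first → 105 extensions
total linear extensions = 280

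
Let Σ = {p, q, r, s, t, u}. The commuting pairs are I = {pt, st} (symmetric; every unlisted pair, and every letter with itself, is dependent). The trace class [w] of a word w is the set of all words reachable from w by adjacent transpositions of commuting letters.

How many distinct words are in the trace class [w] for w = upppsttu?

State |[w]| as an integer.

#0=u has no predecessor
#1=p depends on [0:u]
#2=p depends on [1:p]
#3=p depends on [2:p]
#4=s depends on [3:p]
#5=t depends on [0:u]
#6=t depends on [5:t]
#7=u depends on [4:s, 6:t]
sources: [0:u]
N(rest) = Σ N(rest − s) over sources s of rest; N(one piece) = 1:
  size 1 → [7]=1
  size 2 → [4,7]=1  [6,7]=1
  size 3 → [3,4,7]=1  [4,6,7]=2  [5,6,7]=1
  size 4 → [2,3,4,7]=1  [3,4,6,7]=3  [4,5,6,7]=3
  size 5 → [1,2,3,4,7]=1  [2,3,4,6,7]=4  [3,4,5,6,7]=6
  size 6 → [1,2,3,4,6,7]=5  [2,3,4,5,6,7]=10
  first=0(u) contributes 15

15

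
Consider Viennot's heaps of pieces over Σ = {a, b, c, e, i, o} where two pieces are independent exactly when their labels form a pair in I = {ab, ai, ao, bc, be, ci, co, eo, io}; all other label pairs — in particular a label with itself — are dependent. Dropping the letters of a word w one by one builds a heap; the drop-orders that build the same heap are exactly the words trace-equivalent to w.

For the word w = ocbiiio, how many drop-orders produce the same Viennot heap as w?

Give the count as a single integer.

28

drop 0:o onto floor
drop 1:c onto floor
drop 2:b onto {0:o}
drop 3:i onto {2:b}
drop 4:i onto {3:i}
drop 5:i onto {4:i}
drop 6:o onto {2:b}
ground layer = {0:o, 1:c}
drop-orders for the pieces not yet dropped (sum over which currently-grounded one goes next):
  1 to go: {1} 1  {5} 1  {6} 1
  2 to go: {1,5} 2  {1,6} 2  {4,5} 1  {5,6} 2
  3 to go: {1,4,5} 3  {1,5,6} 6  {3,4,5} 1  {4,5,6} 3
  4 to go: {1,3,4,5} 4  {1,4,5,6} 12  {3,4,5,6} 4
  5 to go: {1,3,4,5,6} 20  {2,3,4,5,6} 4
  if 0:o drops first: 24 orders
  if 1:c drops first: 4 orders
heap linearizations: 28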